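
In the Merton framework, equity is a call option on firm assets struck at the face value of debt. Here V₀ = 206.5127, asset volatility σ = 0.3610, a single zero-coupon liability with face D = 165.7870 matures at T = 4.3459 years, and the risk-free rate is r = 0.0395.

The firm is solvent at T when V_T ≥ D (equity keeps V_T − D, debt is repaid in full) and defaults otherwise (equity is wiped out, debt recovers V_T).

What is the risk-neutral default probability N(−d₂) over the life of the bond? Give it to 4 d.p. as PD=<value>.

d₁ = [ln(V₀/D) + (r + σ²/2)T] / (σ√T)
   = [ln(206.5127/165.7870) + (0.0395 + 0.5·0.3610²)·4.3459] / (0.3610·√4.3459)
   = [0.219658 + 0.454844] / 0.752570 = 0.896265
d₂ = d₁ − σ√T = 0.896265 − 0.752570 = 0.143694
risk-neutral PD = N(−d₂) = N(-0.143694) = 0.442871

PD=0.4429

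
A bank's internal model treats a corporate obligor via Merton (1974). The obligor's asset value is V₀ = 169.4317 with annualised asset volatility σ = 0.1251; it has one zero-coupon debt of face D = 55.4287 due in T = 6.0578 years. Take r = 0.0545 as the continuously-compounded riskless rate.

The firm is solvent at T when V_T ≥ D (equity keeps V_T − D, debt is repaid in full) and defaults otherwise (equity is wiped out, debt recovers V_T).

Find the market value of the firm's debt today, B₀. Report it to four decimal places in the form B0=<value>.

d₁ = [ln(V₀/D) + (r + σ²/2)T] / (σ√T)
   = [ln(169.4317/55.4287) + (0.0545 + 0.5·0.1251²)·6.0578] / (0.1251·√6.0578)
   = [1.117352 + 0.377552] / 0.307904 = 4.855107
d₂ = d₁ − σ√T = 4.855107 − 0.307904 = 4.547203
N(d₁) = 0.999999,  N(d₂) = 0.999997,  e^(−rT) = 0.718816
E₀ = V₀·N(d₁) − D·e^(−rT)·N(d₂)
   = 169.4317·0.999999 − 55.4287·0.718816·0.999997 = 129.588679
B₀ = V₀ − E₀ = 169.4317 − 129.588679 = 39.843021

B0=39.8430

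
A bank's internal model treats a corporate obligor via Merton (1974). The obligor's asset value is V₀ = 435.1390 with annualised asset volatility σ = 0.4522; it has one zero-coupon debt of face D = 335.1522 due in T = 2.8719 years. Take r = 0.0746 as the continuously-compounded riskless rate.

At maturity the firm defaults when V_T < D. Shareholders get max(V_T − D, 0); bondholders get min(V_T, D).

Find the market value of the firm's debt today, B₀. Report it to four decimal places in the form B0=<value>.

B0=229.2864

d₁ = [ln(V₀/D) + (r + σ²/2)T] / (σ√T)
   = [ln(435.1390/335.1522) + (0.0746 + 0.5·0.4522²)·2.8719] / (0.4522·√2.8719)
   = [0.261081 + 0.507874] / 0.766329 = 1.003426
d₂ = d₁ − σ√T = 1.003426 − 0.766329 = 0.237097
N(d₁) = 0.842172,  N(d₂) = 0.593709,  e^(−rT) = 0.807152
E₀ = V₀·N(d₁) − D·e^(−rT)·N(d₂)
   = 435.1390·0.842172 − 335.1522·0.807152·0.593709 = 205.852596
B₀ = V₀ − E₀ = 435.1390 − 205.852596 = 229.286404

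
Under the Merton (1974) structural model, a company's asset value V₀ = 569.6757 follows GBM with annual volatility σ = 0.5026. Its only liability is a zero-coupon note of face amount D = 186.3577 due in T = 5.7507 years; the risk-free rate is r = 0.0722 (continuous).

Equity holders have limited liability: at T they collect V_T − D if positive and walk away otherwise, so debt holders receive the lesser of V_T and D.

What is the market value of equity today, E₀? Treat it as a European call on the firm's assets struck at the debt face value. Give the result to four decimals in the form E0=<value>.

d₁ = [ln(V₀/D) + (r + σ²/2)T] / (σ√T)
   = [ln(569.6757/186.3577) + (0.0722 + 0.5·0.5026²)·5.7507] / (0.5026·√5.7507)
   = [1.117399 + 1.141533] / 1.205266 = 1.874219
d₂ = d₁ − σ√T = 1.874219 − 1.205266 = 0.668954
N(d₁) = 0.969550,  N(d₂) = 0.748237,  e^(−rT) = 0.660208
E₀ = V₀·N(d₁) − D·e^(−rT)·N(d₂)
   = 569.6757·0.969550 − 186.3577·0.660208·0.748237 = 460.269760

E0=460.2698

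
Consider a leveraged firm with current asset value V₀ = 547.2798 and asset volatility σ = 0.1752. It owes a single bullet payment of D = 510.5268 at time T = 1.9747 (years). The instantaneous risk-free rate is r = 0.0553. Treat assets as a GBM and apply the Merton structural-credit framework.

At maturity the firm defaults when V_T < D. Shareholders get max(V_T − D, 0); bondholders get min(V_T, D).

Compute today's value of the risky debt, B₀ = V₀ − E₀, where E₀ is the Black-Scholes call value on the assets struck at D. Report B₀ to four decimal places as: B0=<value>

B0=440.9397

d₁ = [ln(V₀/D) + (r + σ²/2)T] / (σ√T)
   = [ln(547.2798/510.5268) + (0.0553 + 0.5·0.1752²)·1.9747] / (0.1752·√1.9747)
   = [0.069517 + 0.139508] / 0.246198 = 0.849010
d₂ = d₁ − σ√T = 0.849010 − 0.246198 = 0.602812
N(d₁) = 0.802062,  N(d₂) = 0.726683,  e^(−rT) = 0.896550
E₀ = V₀·N(d₁) − D·e^(−rT)·N(d₂)
   = 547.2798·0.802062 − 510.5268·0.896550·0.726683 = 106.340150
B₀ = V₀ − E₀ = 547.2798 − 106.340150 = 440.939650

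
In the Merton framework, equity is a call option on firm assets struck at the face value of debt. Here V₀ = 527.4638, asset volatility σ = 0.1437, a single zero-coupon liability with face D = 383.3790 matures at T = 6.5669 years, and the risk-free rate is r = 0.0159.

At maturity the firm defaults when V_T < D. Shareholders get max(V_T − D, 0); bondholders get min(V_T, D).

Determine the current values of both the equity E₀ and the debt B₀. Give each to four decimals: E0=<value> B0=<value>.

E0=191.7481 B0=335.7157

d₁ = [ln(V₀/D) + (r + σ²/2)T] / (σ√T)
   = [ln(527.4638/383.3790) + (0.0159 + 0.5·0.1437²)·6.5669] / (0.1437·√6.5669)
   = [0.319056 + 0.172216] / 0.368245 = 1.334090
d₂ = d₁ − σ√T = 1.334090 − 0.368245 = 0.965845
N(d₁) = 0.908913,  N(d₂) = 0.832939,  e^(−rT) = 0.900853
E₀ = V₀·N(d₁) − D·e^(−rT)·N(d₂)
   = 527.4638·0.908913 − 383.3790·0.900853·0.832939 = 191.748146
B₀ = V₀ − E₀ = 527.4638 − 191.748146 = 335.715654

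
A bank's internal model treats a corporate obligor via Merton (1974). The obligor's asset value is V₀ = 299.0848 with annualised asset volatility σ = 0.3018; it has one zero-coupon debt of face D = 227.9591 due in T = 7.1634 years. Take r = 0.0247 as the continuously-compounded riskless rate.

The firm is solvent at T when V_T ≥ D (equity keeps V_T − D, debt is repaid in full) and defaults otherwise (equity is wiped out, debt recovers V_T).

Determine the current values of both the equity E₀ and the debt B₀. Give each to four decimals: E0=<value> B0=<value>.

d₁ = [ln(V₀/D) + (r + σ²/2)T] / (σ√T)
   = [ln(299.0848/227.9591) + (0.0247 + 0.5·0.3018²)·7.1634] / (0.3018·√7.1634)
   = [0.271561 + 0.503169] / 0.807753 = 0.959117
d₂ = d₁ − σ√T = 0.959117 − 0.807753 = 0.151363
N(d₁) = 0.831250,  N(d₂) = 0.560155,  e^(−rT) = 0.837833
E₀ = V₀·N(d₁) − D·e^(−rT)·N(d₂)
   = 299.0848·0.831250 − 227.9591·0.837833·0.560155 = 141.629185
B₀ = V₀ − E₀ = 299.0848 − 141.629185 = 157.455615

E0=141.6292 B0=157.4556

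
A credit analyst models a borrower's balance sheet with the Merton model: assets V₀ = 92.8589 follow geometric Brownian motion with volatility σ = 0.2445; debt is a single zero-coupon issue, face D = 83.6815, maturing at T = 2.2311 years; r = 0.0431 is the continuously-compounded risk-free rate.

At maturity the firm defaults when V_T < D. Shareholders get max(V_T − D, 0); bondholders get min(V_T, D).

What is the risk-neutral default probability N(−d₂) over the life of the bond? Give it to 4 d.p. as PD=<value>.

PD=0.3573

d₁ = [ln(V₀/D) + (r + σ²/2)T] / (σ√T)
   = [ln(92.8589/83.6815) + (0.0431 + 0.5·0.2445²)·2.2311] / (0.2445·√2.2311)
   = [0.104063 + 0.162848] / 0.365206 = 0.730851
d₂ = d₁ − σ√T = 0.730851 − 0.365206 = 0.365645
risk-neutral PD = N(−d₂) = N(-0.365645) = 0.357315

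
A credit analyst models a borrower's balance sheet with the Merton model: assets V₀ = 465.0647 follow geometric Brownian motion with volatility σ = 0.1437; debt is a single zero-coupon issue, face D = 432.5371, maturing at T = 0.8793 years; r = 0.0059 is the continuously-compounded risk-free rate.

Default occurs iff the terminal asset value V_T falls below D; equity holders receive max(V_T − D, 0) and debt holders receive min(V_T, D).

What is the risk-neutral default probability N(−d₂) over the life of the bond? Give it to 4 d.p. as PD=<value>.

PD=0.3053

d₁ = [ln(V₀/D) + (r + σ²/2)T] / (σ√T)
   = [ln(465.0647/432.5371) + (0.0059 + 0.5·0.1437²)·0.8793] / (0.1437·√0.8793)
   = [0.072508 + 0.014267] / 0.134749 = 0.643975
d₂ = d₁ − σ√T = 0.643975 − 0.134749 = 0.509226
risk-neutral PD = N(−d₂) = N(-0.509226) = 0.305297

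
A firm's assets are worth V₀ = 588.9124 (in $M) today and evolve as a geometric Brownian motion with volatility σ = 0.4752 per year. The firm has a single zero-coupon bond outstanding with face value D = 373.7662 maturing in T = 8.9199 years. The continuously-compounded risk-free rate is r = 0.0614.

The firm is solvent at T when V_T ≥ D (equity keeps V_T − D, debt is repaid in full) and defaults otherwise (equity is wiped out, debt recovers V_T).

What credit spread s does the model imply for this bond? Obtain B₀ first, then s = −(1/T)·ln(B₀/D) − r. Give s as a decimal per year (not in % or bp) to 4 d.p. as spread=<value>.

d₁ = [ln(V₀/D) + (r + σ²/2)T] / (σ√T)
   = [ln(588.9124/373.7662) + (0.0614 + 0.5·0.4752²)·8.9199] / (0.4752·√8.9199)
   = [0.454647 + 1.554806] / 1.419242 = 1.415863
d₂ = d₁ − σ√T = 1.415863 − 1.419242 = -0.003379
N(d₁) = 0.921592,  N(d₂) = 0.498652,  e^(−rT) = 0.578289
E₀ = V₀·N(d₁) − D·e^(−rT)·N(d₂)
   = 588.9124·0.921592 − 373.7662·0.578289·0.498652 = 434.956022
B₀ = V₀ − E₀ = 588.9124 − 434.956022 = 153.956378
spread = −(1/T)·ln(B₀/D) − r = −(1/8.9199)·ln(153.956378/373.7662) − 0.0614 = 0.03803622

spread=0.0380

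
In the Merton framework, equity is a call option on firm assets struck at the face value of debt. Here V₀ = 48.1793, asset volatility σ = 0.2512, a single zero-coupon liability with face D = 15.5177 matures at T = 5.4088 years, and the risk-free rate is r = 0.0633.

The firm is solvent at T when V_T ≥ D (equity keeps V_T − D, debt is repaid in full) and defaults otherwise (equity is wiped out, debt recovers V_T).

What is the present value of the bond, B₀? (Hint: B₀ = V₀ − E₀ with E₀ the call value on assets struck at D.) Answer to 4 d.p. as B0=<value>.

B0=10.9948

d₁ = [ln(V₀/D) + (r + σ²/2)T] / (σ√T)
   = [ln(48.1793/15.5177) + (0.0633 + 0.5·0.2512²)·5.4088] / (0.2512·√5.4088)
   = [1.132948 + 0.513029] / 0.584211 = 2.817433
d₂ = d₁ − σ√T = 2.817433 − 0.584211 = 2.233221
N(d₁) = 0.997580,  N(d₂) = 0.987233,  e^(−rT) = 0.710080
E₀ = V₀·N(d₁) − D·e^(−rT)·N(d₂)
   = 48.1793·0.997580 − 15.5177·0.710080·0.987233 = 37.184548
B₀ = V₀ − E₀ = 48.1793 − 37.184548 = 10.994752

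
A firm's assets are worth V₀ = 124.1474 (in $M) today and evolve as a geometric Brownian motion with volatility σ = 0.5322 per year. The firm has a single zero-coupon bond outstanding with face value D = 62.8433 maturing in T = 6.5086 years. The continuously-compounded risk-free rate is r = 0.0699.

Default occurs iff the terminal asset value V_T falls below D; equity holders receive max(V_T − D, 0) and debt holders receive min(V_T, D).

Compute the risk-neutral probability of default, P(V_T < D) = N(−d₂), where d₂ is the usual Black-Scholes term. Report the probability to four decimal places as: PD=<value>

PD=0.4374

d₁ = [ln(V₀/D) + (r + σ²/2)T] / (σ√T)
   = [ln(124.1474/62.8433) + (0.0699 + 0.5·0.5322²)·6.5086] / (0.5322·√6.5086)
   = [0.680825 + 1.376689] / 1.357746 = 1.515389
d₂ = d₁ − σ√T = 1.515389 − 1.357746 = 0.157643
risk-neutral PD = N(−d₂) = N(-0.157643) = 0.437369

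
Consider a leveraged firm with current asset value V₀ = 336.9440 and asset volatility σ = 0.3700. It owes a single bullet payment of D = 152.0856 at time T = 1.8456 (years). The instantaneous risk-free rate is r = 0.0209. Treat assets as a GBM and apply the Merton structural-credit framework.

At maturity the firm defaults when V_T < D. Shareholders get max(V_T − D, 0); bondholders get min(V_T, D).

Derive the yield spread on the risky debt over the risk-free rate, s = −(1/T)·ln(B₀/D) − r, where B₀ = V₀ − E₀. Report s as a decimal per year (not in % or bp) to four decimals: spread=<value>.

spread=0.0082

d₁ = [ln(V₀/D) + (r + σ²/2)T] / (σ√T)
   = [ln(336.9440/152.0856) + (0.0209 + 0.5·0.3700²)·1.8456] / (0.3700·√1.8456)
   = [0.795473 + 0.164904] / 0.502656 = 1.910608
d₂ = d₁ − σ√T = 1.910608 − 0.502656 = 1.407952
N(d₁) = 0.971972,  N(d₂) = 0.920427,  e^(−rT) = 0.962161
E₀ = V₀·N(d₁) − D·e^(−rT)·N(d₂)
   = 336.9440·0.971972 − 152.0856·0.962161·0.920427 = 192.813336
B₀ = V₀ − E₀ = 336.9440 − 192.813336 = 144.130664
spread = −(1/T)·ln(B₀/D) − r = −(1/1.8456)·ln(144.130664/152.0856) − 0.0209 = 0.00820882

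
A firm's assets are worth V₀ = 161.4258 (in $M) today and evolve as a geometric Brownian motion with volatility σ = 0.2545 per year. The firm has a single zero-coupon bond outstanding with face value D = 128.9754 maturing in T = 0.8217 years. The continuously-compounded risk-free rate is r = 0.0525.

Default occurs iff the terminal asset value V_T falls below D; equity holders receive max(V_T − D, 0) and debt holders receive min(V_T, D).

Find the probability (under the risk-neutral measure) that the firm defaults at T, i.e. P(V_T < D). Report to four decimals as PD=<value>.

PD=0.1481

d₁ = [ln(V₀/D) + (r + σ²/2)T] / (σ√T)
   = [ln(161.4258/128.9754) + (0.0525 + 0.5·0.2545²)·0.8217] / (0.2545·√0.8217)
   = [0.224424 + 0.069750] / 0.230698 = 1.275146
d₂ = d₁ − σ√T = 1.275146 − 0.230698 = 1.044448
risk-neutral PD = N(−d₂) = N(-1.044448) = 0.148139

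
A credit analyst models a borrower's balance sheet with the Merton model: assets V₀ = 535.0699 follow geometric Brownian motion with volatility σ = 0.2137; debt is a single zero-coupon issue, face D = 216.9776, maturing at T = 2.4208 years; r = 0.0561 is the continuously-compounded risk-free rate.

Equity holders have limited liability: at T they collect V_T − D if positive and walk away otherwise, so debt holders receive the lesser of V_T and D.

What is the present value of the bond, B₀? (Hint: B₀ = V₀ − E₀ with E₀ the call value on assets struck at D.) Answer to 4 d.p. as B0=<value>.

d₁ = [ln(V₀/D) + (r + σ²/2)T] / (σ√T)
   = [ln(535.0699/216.9776) + (0.0561 + 0.5·0.2137²)·2.4208] / (0.2137·√2.4208)
   = [0.902603 + 0.191083] / 0.332494 = 3.289340
d₂ = d₁ − σ√T = 3.289340 − 0.332494 = 2.956846
N(d₁) = 0.999498,  N(d₂) = 0.998446,  e^(−rT) = 0.873011
E₀ = V₀·N(d₁) − D·e^(−rT)·N(d₂)
   = 535.0699·0.999498 − 216.9776·0.873011·0.998446 = 345.671725
B₀ = V₀ − E₀ = 535.0699 − 345.671725 = 189.398175

B0=189.3982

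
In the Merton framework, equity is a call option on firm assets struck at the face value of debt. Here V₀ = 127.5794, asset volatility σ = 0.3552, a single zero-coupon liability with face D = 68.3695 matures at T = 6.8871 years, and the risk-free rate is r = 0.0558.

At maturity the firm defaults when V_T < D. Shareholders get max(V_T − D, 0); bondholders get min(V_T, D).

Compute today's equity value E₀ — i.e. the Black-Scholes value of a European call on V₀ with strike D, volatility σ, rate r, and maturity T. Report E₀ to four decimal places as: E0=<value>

E0=85.7897

d₁ = [ln(V₀/D) + (r + σ²/2)T] / (σ√T)
   = [ln(127.5794/68.3695) + (0.0558 + 0.5·0.3552²)·6.8871] / (0.3552·√6.8871)
   = [0.623812 + 0.818763] / 0.932161 = 1.547559
d₂ = d₁ − σ√T = 1.547559 − 0.932161 = 0.615397
N(d₁) = 0.939136,  N(d₂) = 0.730854,  e^(−rT) = 0.680927
E₀ = V₀·N(d₁) − D·e^(−rT)·N(d₂)
   = 127.5794·0.939136 − 68.3695·0.680927·0.730854 = 85.789737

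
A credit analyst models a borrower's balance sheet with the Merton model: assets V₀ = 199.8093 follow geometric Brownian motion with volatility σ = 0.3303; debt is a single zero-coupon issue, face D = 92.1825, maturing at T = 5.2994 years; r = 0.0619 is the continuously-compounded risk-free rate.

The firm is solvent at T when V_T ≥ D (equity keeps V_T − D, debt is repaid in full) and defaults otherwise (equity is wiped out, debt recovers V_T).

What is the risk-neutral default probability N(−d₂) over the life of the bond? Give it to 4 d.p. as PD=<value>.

PD=0.1426

d₁ = [ln(V₀/D) + (r + σ²/2)T] / (σ√T)
   = [ln(199.8093/92.1825) + (0.0619 + 0.5·0.3303²)·5.2994] / (0.3303·√5.2994)
   = [0.773593 + 0.617110] / 0.760365 = 1.828995
d₂ = d₁ − σ√T = 1.828995 − 0.760365 = 1.068630
risk-neutral PD = N(−d₂) = N(-1.068630) = 0.142618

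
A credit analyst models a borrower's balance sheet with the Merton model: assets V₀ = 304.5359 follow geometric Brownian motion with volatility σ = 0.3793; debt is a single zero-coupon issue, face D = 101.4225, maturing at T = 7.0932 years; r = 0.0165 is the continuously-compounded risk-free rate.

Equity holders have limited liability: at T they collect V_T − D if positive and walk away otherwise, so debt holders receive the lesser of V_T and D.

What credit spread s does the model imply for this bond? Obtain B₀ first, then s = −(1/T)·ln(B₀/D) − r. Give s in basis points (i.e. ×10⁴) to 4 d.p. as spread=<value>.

spread=140.3256

d₁ = [ln(V₀/D) + (r + σ²/2)T] / (σ√T)
   = [ln(304.5359/101.4225) + (0.0165 + 0.5·0.3793²)·7.0932] / (0.3793·√7.0932)
   = [1.099494 + 0.627282] / 1.010192 = 1.709354
d₂ = d₁ − σ√T = 1.709354 − 1.010192 = 0.699162
N(d₁) = 0.956307,  N(d₂) = 0.757775,  e^(−rT) = 0.889552
E₀ = V₀·N(d₁) − D·e^(−rT)·N(d₂)
   = 304.5359·0.956307 − 101.4225·0.889552·0.757775 = 222.863069
B₀ = V₀ − E₀ = 304.5359 − 222.863069 = 81.672831
spread = −(1/T)·ln(B₀/D) − r = −(1/7.0932)·ln(81.672831/101.4225) − 0.0165 = 0.01403256
in basis points: 0.01403256 × 10⁴ = 140.3256 bp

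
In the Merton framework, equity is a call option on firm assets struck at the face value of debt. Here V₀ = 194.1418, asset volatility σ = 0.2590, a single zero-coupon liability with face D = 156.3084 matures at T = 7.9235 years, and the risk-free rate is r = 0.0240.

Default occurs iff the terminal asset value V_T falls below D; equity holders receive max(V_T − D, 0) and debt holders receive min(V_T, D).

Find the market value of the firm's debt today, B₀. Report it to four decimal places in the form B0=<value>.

B0=109.1151

d₁ = [ln(V₀/D) + (r + σ²/2)T] / (σ√T)
   = [ln(194.1418/156.3084) + (0.0240 + 0.5·0.2590²)·7.9235] / (0.2590·√7.9235)
   = [0.216758 + 0.455922] / 0.729052 = 0.922678
d₂ = d₁ − σ√T = 0.922678 − 0.729052 = 0.193626
N(d₁) = 0.821913,  N(d₂) = 0.576766,  e^(−rT) = 0.826824
E₀ = V₀·N(d₁) − D·e^(−rT)·N(d₂)
   = 194.1418·0.821913 − 156.3084·0.826824·0.576766 = 85.026671
B₀ = V₀ − E₀ = 194.1418 − 85.026671 = 109.115129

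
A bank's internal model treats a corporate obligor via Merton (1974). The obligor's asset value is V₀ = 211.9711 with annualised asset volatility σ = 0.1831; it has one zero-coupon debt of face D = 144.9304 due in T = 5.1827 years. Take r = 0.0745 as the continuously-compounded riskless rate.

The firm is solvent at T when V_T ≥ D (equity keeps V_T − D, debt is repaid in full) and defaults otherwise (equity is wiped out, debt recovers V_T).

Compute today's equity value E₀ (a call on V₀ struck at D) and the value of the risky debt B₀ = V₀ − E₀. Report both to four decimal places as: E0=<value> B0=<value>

E0=114.2300 B0=97.7411

d₁ = [ln(V₀/D) + (r + σ²/2)T] / (σ√T)
   = [ln(211.9711/144.9304) + (0.0745 + 0.5·0.1831²)·5.1827] / (0.1831·√5.1827)
   = [0.380196 + 0.472988] / 0.416837 = 2.046804
d₂ = d₁ − σ√T = 2.046804 − 0.416837 = 1.629967
N(d₁) = 0.979661,  N(d₂) = 0.948446,  e^(−rT) = 0.679695
E₀ = V₀·N(d₁) − D·e^(−rT)·N(d₂)
   = 211.9711·0.979661 − 144.9304·0.679695·0.948446 = 114.229956
B₀ = V₀ − E₀ = 211.9711 − 114.229956 = 97.741144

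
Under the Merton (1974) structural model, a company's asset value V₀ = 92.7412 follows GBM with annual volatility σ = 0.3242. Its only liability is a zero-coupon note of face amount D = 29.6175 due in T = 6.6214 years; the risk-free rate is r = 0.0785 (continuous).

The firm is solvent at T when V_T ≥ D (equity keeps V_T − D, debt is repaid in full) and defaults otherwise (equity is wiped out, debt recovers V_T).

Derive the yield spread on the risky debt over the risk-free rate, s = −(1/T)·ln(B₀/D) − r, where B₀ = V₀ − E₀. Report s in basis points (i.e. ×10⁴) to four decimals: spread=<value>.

d₁ = [ln(V₀/D) + (r + σ²/2)T] / (σ√T)
   = [ln(92.7412/29.6175) + (0.0785 + 0.5·0.3242²)·6.6214] / (0.3242·√6.6214)
   = [1.141447 + 0.867753] / 0.834234 = 2.408437
d₂ = d₁ − σ√T = 2.408437 − 0.834234 = 1.574203
N(d₁) = 0.991990,  N(d₂) = 0.942280,  e^(−rT) = 0.594651
E₀ = V₀·N(d₁) − D·e^(−rT)·N(d₂)
   = 92.7412·0.991990 − 29.6175·0.594651·0.942280 = 75.402783
B₀ = V₀ − E₀ = 92.7412 − 75.402783 = 17.338417
spread = −(1/T)·ln(B₀/D) − r = −(1/6.6214)·ln(17.338417/29.6175) − 0.0785 = 0.00236519
in basis points: 0.00236519 × 10⁴ = 23.6519 bp

spread=23.6519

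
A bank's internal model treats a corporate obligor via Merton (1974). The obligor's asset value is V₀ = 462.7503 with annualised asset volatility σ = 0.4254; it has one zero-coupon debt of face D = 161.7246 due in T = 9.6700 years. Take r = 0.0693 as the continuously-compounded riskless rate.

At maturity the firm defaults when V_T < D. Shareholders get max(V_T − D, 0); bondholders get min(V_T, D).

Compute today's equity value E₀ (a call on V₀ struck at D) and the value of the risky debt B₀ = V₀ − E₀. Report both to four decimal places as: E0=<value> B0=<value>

E0=390.1180 B0=72.6323

d₁ = [ln(V₀/D) + (r + σ²/2)T] / (σ√T)
   = [ln(462.7503/161.7246) + (0.0693 + 0.5·0.4254²)·9.6700] / (0.4254·√9.6700)
   = [1.051293 + 1.545098] / 1.322850 = 1.962724
d₂ = d₁ − σ√T = 1.962724 − 1.322850 = 0.639874
N(d₁) = 0.975161,  N(d₂) = 0.738873,  e^(−rT) = 0.511642
E₀ = V₀·N(d₁) − D·e^(−rT)·N(d₂)
   = 462.7503·0.975161 − 161.7246·0.511642·0.738873 = 390.117953
B₀ = V₀ − E₀ = 462.7503 − 390.117953 = 72.632347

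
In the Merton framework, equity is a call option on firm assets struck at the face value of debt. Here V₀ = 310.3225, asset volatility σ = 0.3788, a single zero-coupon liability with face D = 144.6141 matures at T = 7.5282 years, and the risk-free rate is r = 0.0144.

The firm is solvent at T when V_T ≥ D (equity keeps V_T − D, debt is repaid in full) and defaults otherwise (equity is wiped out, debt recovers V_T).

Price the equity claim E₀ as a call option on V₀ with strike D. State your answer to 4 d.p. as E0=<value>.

d₁ = [ln(V₀/D) + (r + σ²/2)T] / (σ√T)
   = [ln(310.3225/144.6141) + (0.0144 + 0.5·0.3788²)·7.5282] / (0.3788·√7.5282)
   = [0.763543 + 0.648515] / 1.039335 = 1.358617
d₂ = d₁ − σ√T = 1.358617 − 1.039335 = 0.319282
N(d₁) = 0.912866,  N(d₂) = 0.625244,  e^(−rT) = 0.897263
E₀ = V₀·N(d₁) − D·e^(−rT)·N(d₂)
   = 310.3225·0.912866 − 144.6141·0.897263·0.625244 = 202.153179

E0=202.1532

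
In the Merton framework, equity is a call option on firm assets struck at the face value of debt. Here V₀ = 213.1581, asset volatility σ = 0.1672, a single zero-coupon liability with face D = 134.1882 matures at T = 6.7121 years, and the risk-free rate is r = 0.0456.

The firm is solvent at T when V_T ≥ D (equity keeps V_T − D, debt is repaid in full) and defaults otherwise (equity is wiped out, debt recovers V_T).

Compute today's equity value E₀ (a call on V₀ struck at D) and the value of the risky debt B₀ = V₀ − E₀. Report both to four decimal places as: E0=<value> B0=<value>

E0=115.2895 B0=97.8686

d₁ = [ln(V₀/D) + (r + σ²/2)T] / (σ√T)
   = [ln(213.1581/134.1882) + (0.0456 + 0.5·0.1672²)·6.7121] / (0.1672·√6.7121)
   = [0.462791 + 0.399893] / 0.433177 = 1.991527
d₂ = d₁ − σ√T = 1.991527 − 0.433177 = 1.558350
N(d₁) = 0.976789,  N(d₂) = 0.940425,  e^(−rT) = 0.736334
E₀ = V₀·N(d₁) − D·e^(−rT)·N(d₂)
   = 213.1581·0.976789 − 134.1882·0.736334·0.940425 = 115.289540
B₀ = V₀ − E₀ = 213.1581 − 115.289540 = 97.868560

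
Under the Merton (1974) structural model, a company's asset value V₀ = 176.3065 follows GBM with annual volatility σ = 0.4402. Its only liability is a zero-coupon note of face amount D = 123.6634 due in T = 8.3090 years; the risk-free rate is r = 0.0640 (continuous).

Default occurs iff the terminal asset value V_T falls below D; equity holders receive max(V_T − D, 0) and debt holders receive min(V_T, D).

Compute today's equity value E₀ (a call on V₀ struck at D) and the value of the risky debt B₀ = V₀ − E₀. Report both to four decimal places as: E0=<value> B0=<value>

E0=122.0288 B0=54.2777

d₁ = [ln(V₀/D) + (r + σ²/2)T] / (σ√T)
   = [ln(176.3065/123.6634) + (0.0640 + 0.5·0.4402²)·8.3090] / (0.4402·√8.3090)
   = [0.354661 + 1.336819] / 1.268891 = 1.333037
d₂ = d₁ − σ√T = 1.333037 − 1.268891 = 0.064146
N(d₁) = 0.908740,  N(d₂) = 0.525573,  e^(−rT) = 0.587561
E₀ = V₀·N(d₁) − D·e^(−rT)·N(d₂)
   = 176.3065·0.908740 − 123.6634·0.587561·0.525573 = 122.028812
B₀ = V₀ − E₀ = 176.3065 − 122.028812 = 54.277688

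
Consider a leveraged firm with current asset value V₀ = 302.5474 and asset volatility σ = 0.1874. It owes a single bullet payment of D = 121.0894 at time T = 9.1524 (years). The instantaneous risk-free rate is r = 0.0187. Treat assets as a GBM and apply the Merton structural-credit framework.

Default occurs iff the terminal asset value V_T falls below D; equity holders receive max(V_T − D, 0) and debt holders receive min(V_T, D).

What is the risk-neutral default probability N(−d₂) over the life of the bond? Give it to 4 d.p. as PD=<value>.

PD=0.0512

d₁ = [ln(V₀/D) + (r + σ²/2)T] / (σ√T)
   = [ln(302.5474/121.0894) + (0.0187 + 0.5·0.1874²)·9.1524] / (0.1874·√9.1524)
   = [0.915709 + 0.331860] / 0.566940 = 2.200531
d₂ = d₁ − σ√T = 2.200531 − 0.566940 = 1.633591
risk-neutral PD = N(−d₂) = N(-1.633591) = 0.051172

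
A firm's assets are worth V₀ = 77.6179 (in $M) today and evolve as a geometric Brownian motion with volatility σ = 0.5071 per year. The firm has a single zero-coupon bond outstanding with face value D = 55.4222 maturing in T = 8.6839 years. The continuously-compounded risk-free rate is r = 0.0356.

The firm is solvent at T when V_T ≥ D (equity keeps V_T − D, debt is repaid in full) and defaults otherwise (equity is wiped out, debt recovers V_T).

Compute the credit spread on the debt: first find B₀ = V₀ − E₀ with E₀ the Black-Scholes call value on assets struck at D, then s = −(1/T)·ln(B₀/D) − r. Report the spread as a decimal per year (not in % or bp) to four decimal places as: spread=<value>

d₁ = [ln(V₀/D) + (r + σ²/2)T] / (σ√T)
   = [ln(77.6179/55.4222) + (0.0356 + 0.5·0.5071²)·8.6839] / (0.5071·√8.6839)
   = [0.336818 + 1.425681] / 1.494345 = 1.179445
d₂ = d₁ − σ√T = 1.179445 − 1.494345 = -0.314900
N(d₁) = 0.880890,  N(d₂) = 0.376419,  e^(−rT) = 0.734073
E₀ = V₀·N(d₁) − D·e^(−rT)·N(d₂)
   = 77.6179·0.880890 − 55.4222·0.734073·0.376419 = 53.058601
B₀ = V₀ − E₀ = 77.6179 − 53.058601 = 24.559299
spread = −(1/T)·ln(B₀/D) − r = −(1/8.6839)·ln(24.559299/55.4222) − 0.0356 = 0.05812398

spread=0.0581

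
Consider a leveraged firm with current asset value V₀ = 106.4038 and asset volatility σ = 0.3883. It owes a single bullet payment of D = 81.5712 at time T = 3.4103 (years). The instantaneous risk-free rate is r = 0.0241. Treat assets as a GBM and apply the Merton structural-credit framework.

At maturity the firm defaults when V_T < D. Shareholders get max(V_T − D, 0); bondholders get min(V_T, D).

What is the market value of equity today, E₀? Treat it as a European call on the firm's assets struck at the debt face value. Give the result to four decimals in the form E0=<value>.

E0=43.8319

d₁ = [ln(V₀/D) + (r + σ²/2)T] / (σ√T)
   = [ln(106.4038/81.5712) + (0.0241 + 0.5·0.3883²)·3.4103] / (0.3883·√3.4103)
   = [0.265765 + 0.339285] / 0.717074 = 0.843777
d₂ = d₁ − σ√T = 0.843777 − 0.717074 = 0.126704
N(d₁) = 0.800603,  N(d₂) = 0.550413,  e^(−rT) = 0.921099
E₀ = V₀·N(d₁) − D·e^(−rT)·N(d₂)
   = 106.4038·0.800603 − 81.5712·0.921099·0.550413 = 43.831897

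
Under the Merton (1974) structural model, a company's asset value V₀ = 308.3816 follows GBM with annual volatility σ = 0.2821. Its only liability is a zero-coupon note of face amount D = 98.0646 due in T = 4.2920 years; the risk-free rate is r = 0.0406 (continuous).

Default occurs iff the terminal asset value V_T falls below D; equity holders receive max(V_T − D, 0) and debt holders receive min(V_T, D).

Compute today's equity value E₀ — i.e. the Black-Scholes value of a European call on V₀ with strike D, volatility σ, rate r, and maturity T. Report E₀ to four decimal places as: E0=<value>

E0=226.3710

d₁ = [ln(V₀/D) + (r + σ²/2)T] / (σ√T)
   = [ln(308.3816/98.0646) + (0.0406 + 0.5·0.2821²)·4.2920] / (0.2821·√4.2920)
   = [1.145712 + 0.345035] / 0.584431 = 2.550767
d₂ = d₁ − σ√T = 2.550767 − 0.584431 = 1.966336
N(d₁) = 0.994626,  N(d₂) = 0.975370,  e^(−rT) = 0.840082
E₀ = V₀·N(d₁) − D·e^(−rT)·N(d₂)
   = 308.3816·0.994626 − 98.0646·0.840082·0.975370 = 226.370977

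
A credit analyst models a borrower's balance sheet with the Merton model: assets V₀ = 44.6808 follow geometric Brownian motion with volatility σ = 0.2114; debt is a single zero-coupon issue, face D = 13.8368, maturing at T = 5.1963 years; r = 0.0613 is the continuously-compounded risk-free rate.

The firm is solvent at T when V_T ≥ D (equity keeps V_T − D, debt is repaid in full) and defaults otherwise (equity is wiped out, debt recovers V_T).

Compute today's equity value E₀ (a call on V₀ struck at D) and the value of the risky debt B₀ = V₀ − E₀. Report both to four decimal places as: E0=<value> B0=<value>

d₁ = [ln(V₀/D) + (r + σ²/2)T] / (σ√T)
   = [ln(44.6808/13.8368) + (0.0613 + 0.5·0.2114²)·5.1963] / (0.2114·√5.1963)
   = [1.172212 + 0.434644] / 0.481895 = 3.334456
d₂ = d₁ − σ√T = 3.334456 − 0.481895 = 2.852562
N(d₁) = 0.999573,  N(d₂) = 0.997832,  e^(−rT) = 0.727215
E₀ = V₀·N(d₁) − D·e^(−rT)·N(d₂)
   = 44.6808·0.999573 − 13.8368·0.727215·0.997832 = 34.621198
B₀ = V₀ − E₀ = 44.6808 − 34.621198 = 10.059602

E0=34.6212 B0=10.0596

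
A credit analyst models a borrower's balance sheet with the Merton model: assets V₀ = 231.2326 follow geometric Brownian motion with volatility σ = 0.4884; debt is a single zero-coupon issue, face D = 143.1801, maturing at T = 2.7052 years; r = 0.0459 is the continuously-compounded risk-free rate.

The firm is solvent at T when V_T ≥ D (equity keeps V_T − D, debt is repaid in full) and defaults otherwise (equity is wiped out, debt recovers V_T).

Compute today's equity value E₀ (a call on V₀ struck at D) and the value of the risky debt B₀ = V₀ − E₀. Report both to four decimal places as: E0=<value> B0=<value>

d₁ = [ln(V₀/D) + (r + σ²/2)T] / (σ√T)
   = [ln(231.2326/143.1801) + (0.0459 + 0.5·0.4884²)·2.7052] / (0.4884·√2.7052)
   = [0.479321 + 0.446811] / 0.803296 = 1.152915
d₂ = d₁ − σ√T = 1.152915 − 0.803296 = 0.349619
N(d₁) = 0.875527,  N(d₂) = 0.636688,  e^(−rT) = 0.883231
E₀ = V₀·N(d₁) − D·e^(−rT)·N(d₂)
   = 231.2326·0.875527 − 143.1801·0.883231·0.636688 = 121.934234
B₀ = V₀ − E₀ = 231.2326 − 121.934234 = 109.298366

E0=121.9342 B0=109.2984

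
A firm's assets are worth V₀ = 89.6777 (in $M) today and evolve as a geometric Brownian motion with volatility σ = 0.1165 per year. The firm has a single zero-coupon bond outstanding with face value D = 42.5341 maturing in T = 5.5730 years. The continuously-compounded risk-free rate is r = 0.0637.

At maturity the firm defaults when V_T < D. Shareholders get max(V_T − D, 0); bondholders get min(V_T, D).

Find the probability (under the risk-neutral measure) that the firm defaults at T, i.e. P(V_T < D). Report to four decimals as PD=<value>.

d₁ = [ln(V₀/D) + (r + σ²/2)T] / (σ√T)
   = [ln(89.6777/42.5341) + (0.0637 + 0.5·0.1165²)·5.5730] / (0.1165·√5.5730)
   = [0.745916 + 0.392819] / 0.275024 = 4.140495
d₂ = d₁ − σ√T = 4.140495 − 0.275024 = 3.865471
risk-neutral PD = N(−d₂) = N(-3.865471) = 0.000055

PD=0.0001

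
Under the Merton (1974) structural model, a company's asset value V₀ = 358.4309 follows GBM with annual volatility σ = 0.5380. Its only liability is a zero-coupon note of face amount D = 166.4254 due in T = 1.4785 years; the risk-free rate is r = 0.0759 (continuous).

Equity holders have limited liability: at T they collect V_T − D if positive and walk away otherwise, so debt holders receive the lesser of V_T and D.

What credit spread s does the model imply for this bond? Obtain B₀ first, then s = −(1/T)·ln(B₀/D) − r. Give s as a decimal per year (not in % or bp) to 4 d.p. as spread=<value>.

spread=0.0280

d₁ = [ln(V₀/D) + (r + σ²/2)T] / (σ√T)
   = [ln(358.4309/166.4254) + (0.0759 + 0.5·0.5380²)·1.4785] / (0.5380·√1.4785)
   = [0.767189 + 0.326190] / 0.654173 = 1.671389
d₂ = d₁ − σ√T = 1.671389 − 0.654173 = 1.017215
N(d₁) = 0.952678,  N(d₂) = 0.845475,  e^(−rT) = 0.893849
E₀ = V₀·N(d₁) − D·e^(−rT)·N(d₂)
   = 358.4309·0.952678 − 166.4254·0.893849·0.845475 = 215.696946
B₀ = V₀ − E₀ = 358.4309 − 215.696946 = 142.733954
spread = −(1/T)·ln(B₀/D) − r = −(1/1.4785)·ln(142.733954/166.4254) − 0.0759 = 0.02796522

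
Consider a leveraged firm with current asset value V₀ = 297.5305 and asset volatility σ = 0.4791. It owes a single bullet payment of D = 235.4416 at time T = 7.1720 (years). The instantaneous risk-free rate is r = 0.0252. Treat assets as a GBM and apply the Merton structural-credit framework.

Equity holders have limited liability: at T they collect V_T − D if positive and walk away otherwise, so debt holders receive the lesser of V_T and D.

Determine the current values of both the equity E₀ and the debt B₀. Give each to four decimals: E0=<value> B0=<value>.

E0=174.0262 B0=123.5043

d₁ = [ln(V₀/D) + (r + σ²/2)T] / (σ√T)
   = [ln(297.5305/235.4416) + (0.0252 + 0.5·0.4791²)·7.1720] / (0.4791·√7.1720)
   = [0.234054 + 1.003853] / 1.283058 = 0.964810
d₂ = d₁ − σ√T = 0.964810 − 1.283058 = -0.318248
N(d₁) = 0.832680,  N(d₂) = 0.375148,  e^(−rT) = 0.834657
E₀ = V₀·N(d₁) − D·e^(−rT)·N(d₂)
   = 297.5305·0.832680 − 235.4416·0.834657·0.375148 = 174.026170
B₀ = V₀ − E₀ = 297.5305 − 174.026170 = 123.504330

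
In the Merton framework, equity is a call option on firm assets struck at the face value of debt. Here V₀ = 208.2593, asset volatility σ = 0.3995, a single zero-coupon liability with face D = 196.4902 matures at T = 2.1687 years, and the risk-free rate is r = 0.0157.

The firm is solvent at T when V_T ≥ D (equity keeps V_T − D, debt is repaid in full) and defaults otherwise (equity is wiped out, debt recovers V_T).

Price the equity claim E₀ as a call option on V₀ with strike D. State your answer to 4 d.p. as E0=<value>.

E0=55.7832

d₁ = [ln(V₀/D) + (r + σ²/2)T] / (σ√T)
   = [ln(208.2593/196.4902) + (0.0157 + 0.5·0.3995²)·2.1687] / (0.3995·√2.1687)
   = [0.058171 + 0.207111] / 0.588324 = 0.450912
d₂ = d₁ − σ√T = 0.450912 − 0.588324 = -0.137412
N(d₁) = 0.673974,  N(d₂) = 0.445353,  e^(−rT) = 0.966525
E₀ = V₀·N(d₁) − D·e^(−rT)·N(d₂)
   = 208.2593·0.673974 − 196.4902·0.966525·0.445353 = 55.783183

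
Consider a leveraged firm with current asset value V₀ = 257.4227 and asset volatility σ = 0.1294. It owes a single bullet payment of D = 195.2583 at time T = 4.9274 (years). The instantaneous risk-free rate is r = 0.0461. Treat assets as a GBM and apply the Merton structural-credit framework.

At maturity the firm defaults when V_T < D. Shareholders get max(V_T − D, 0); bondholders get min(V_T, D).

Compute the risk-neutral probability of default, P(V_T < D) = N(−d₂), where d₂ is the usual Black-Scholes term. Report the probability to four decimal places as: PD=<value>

d₁ = [ln(V₀/D) + (r + σ²/2)T] / (σ√T)
   = [ln(257.4227/195.2583) + (0.0461 + 0.5·0.1294²)·4.9274] / (0.1294·√4.9274)
   = [0.276396 + 0.268406] / 0.287239 = 1.896688
d₂ = d₁ − σ√T = 1.896688 − 0.287239 = 1.609449
risk-neutral PD = N(−d₂) = N(-1.609449) = 0.053759

PD=0.0538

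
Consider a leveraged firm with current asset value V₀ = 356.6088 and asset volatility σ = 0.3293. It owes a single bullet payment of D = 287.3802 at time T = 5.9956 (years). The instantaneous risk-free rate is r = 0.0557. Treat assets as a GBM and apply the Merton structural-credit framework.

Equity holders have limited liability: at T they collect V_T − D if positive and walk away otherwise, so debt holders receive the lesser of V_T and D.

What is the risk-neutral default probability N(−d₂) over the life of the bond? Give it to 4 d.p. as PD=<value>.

PD=0.3902

d₁ = [ln(V₀/D) + (r + σ²/2)T] / (σ√T)
   = [ln(356.6088/287.3802) + (0.0557 + 0.5·0.3293²)·5.9956] / (0.3293·√5.9956)
   = [0.215833 + 0.659032] / 0.806321 = 1.085008
d₂ = d₁ − σ√T = 1.085008 − 0.806321 = 0.278687
risk-neutral PD = N(−d₂) = N(-0.278687) = 0.390242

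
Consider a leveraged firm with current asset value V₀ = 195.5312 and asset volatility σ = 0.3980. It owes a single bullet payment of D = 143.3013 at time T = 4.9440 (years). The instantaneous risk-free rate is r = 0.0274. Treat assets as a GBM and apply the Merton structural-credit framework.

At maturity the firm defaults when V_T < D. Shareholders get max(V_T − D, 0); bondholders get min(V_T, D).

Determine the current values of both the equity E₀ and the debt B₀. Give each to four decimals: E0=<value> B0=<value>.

d₁ = [ln(V₀/D) + (r + σ²/2)T] / (σ√T)
   = [ln(195.5312/143.3013) + (0.0274 + 0.5·0.3980²)·4.9440] / (0.3980·√4.9440)
   = [0.310771 + 0.527040] / 0.884957 = 0.946725
d₂ = d₁ − σ√T = 0.946725 − 0.884957 = 0.061767
N(d₁) = 0.828110,  N(d₂) = 0.524626,  e^(−rT) = 0.873309
E₀ = V₀·N(d₁) − D·e^(−rT)·N(d₂)
   = 195.5312·0.828110 − 143.3013·0.873309·0.524626 = 96.266409
B₀ = V₀ − E₀ = 195.5312 − 96.266409 = 99.264791

E0=96.2664 B0=99.2648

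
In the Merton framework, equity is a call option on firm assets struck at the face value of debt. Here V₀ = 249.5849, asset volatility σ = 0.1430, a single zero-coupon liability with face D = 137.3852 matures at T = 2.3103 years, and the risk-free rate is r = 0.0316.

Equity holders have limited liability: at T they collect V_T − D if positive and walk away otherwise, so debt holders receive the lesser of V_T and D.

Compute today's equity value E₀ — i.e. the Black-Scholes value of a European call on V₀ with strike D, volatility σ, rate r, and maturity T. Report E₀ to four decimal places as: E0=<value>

d₁ = [ln(V₀/D) + (r + σ²/2)T] / (σ√T)
   = [ln(249.5849/137.3852) + (0.0316 + 0.5·0.1430²)·2.3103] / (0.1430·√2.3103)
   = [0.597010 + 0.096627] / 0.217355 = 3.191262
d₂ = d₁ − σ√T = 3.191262 − 0.217355 = 2.973906
N(d₁) = 0.999292,  N(d₂) = 0.998530,  e^(−rT) = 0.929596
E₀ = V₀·N(d₁) − D·e^(−rT)·N(d₂)
   = 249.5849·0.999292 − 137.3852·0.929596·0.998530 = 121.883192

E0=121.8832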